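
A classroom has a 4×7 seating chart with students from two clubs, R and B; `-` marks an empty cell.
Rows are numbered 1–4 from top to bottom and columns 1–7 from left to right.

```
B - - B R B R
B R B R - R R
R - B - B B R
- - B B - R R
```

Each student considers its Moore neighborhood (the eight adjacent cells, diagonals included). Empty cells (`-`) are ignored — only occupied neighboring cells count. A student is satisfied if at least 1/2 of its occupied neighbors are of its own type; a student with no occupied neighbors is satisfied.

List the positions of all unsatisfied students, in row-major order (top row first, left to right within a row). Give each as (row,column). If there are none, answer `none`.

(1,4), (1,6), (2,1), (2,2), (2,4), (3,5), (3,6)

(1,1)B 1/2 ok
(1,4)B 1/3 unhappy
(1,5)R 2/4 ok
(1,6)B 0/4 unhappy
(1,7)R 2/3 ok
(2,1)B 1/3 unhappy
(2,2)R 1/5 unhappy
(2,3)B 2/4 ok
(2,4)R 1/5 unhappy
(2,6)R 4/7 ok
(2,7)R 3/5 ok
(3,1)R 1/2 ok
(3,3)B 3/5 ok
(3,5)B 2/5 unhappy
(3,6)B 1/6 unhappy
(3,7)R 4/5 ok
(4,3)B 2/2 ok
(4,4)B 3/3 ok
(4,6)R 2/4 ok
(4,7)R 2/3 ok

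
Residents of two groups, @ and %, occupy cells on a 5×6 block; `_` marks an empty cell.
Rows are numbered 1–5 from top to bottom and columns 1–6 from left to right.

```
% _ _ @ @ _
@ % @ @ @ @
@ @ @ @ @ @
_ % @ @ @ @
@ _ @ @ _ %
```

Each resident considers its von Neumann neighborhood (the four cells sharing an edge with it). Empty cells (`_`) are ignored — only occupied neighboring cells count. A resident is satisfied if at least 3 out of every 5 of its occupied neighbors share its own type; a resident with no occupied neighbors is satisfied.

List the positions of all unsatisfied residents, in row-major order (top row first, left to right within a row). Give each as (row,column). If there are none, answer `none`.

(1,1)% 0/1 unhappy
(1,4)@ 2/2 ok
(1,5)@ 2/2 ok
(2,1)@ 1/3 unhappy
(2,2)% 0/3 unhappy
(2,3)@ 2/3 ok
(2,4)@ 4/4 ok
(2,5)@ 4/4 ok
(2,6)@ 2/2 ok
(3,1)@ 2/2 ok
(3,2)@ 2/4 unhappy
(3,3)@ 4/4 ok
(3,4)@ 4/4 ok
(3,5)@ 4/4 ok
(3,6)@ 3/3 ok
(4,2)% 0/2 unhappy
(4,3)@ 3/4 ok
(4,4)@ 4/4 ok
(4,5)@ 3/3 ok
(4,6)@ 2/3 ok
(5,1)@ 0/0 ok
(5,3)@ 2/2 ok
(5,4)@ 2/2 ok
(5,6)% 0/1 unhappy

(1,1), (2,1), (2,2), (3,2), (4,2), (5,6)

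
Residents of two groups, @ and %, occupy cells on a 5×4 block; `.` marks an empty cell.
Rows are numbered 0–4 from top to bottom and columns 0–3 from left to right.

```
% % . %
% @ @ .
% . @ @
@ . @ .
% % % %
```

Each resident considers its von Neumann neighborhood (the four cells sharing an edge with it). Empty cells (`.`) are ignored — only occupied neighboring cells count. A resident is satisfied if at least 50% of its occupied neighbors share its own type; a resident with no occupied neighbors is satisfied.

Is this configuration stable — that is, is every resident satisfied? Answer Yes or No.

No

Row 0: (0,0)% 2/2 ok · (0,1)% 1/2 ok · (0,3)% 0/0 ok
Row 1: (1,0)% 2/3 ok · (1,1)@ 1/3 unhappy · (1,2)@ 2/2 ok
Row 2: (2,0)% 1/2 ok · (2,2)@ 3/3 ok · (2,3)@ 1/1 ok
Row 3: (3,0)@ 0/2 unhappy · (3,2)@ 1/2 ok
Row 4: (4,0)% 1/2 ok · (4,1)% 2/2 ok · (4,2)% 2/3 ok · (4,3)% 1/1 ok
For instance (1,1) has only 1/3 same-type neighbors, below 1/2.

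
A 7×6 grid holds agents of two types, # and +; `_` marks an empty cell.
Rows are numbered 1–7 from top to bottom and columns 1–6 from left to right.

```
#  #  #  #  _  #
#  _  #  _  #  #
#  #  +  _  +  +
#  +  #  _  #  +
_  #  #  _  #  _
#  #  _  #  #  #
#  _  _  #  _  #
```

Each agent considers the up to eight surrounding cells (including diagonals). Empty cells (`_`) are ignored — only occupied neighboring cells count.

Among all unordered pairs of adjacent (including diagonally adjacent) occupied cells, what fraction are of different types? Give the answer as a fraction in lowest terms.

17/61

Scan each occupied cell's neighbors to the right and below (and the two forward diagonals) so each pair is counted once.
From row 1: 0 unlike of 11 pairs (running 0/11).
From row 2: 5 unlike of 9 pairs (running 5/20).
From row 3: 6 unlike of 14 pairs (running 11/34).
From row 4: 6 unlike of 10 pairs (running 17/44).
From row 5: 0 unlike of 8 pairs (running 17/52).
From row 6: 0 unlike of 9 pairs (running 17/61).
Total adjacent occupied pairs: 61; unlike-type pairs: 17.
17/61 is already in lowest terms.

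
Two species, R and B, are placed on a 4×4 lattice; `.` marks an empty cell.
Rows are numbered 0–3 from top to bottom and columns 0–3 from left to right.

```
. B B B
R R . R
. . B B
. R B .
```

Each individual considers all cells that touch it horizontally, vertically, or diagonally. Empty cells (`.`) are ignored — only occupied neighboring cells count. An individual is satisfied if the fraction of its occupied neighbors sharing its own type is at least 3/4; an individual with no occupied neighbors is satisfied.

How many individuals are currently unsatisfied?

Row 0: (0,1)B 1/3 not · (0,2)B 2/4 not · (0,3)B 1/2 not
Row 1: (1,0)R 1/2 not · (1,1)R 1/4 not · (1,3)R 0/4 not
Row 2: (2,2)B 2/5 not · (2,3)B 2/3 not
Row 3: (3,1)R 0/2 not · (3,2)B 2/3 not
Unsatisfied: (0,1), (0,2), (0,3), (1,0), (1,1), (1,3), (2,2), (2,3), (3,1), (3,2) — 10 in total.

10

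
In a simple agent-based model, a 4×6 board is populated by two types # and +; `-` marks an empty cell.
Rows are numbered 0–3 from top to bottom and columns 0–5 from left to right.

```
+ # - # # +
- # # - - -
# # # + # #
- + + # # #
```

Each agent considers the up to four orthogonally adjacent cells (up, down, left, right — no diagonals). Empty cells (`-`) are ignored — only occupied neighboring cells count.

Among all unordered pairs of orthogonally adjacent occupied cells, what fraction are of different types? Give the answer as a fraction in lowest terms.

Scan each occupied cell's neighbors to the right and below so each pair is counted once.
Row 0: +(0,0)–#(0,1)≠ #(0,1)–#(1,1)= #(0,3)–#(0,4)= #(0,4)–+(0,5)≠  → 2/4 unlike.
Row 1: #(1,1)–#(1,2)= #(1,1)–#(2,1)= #(1,2)–#(2,2)=  → 0/3 unlike.
Row 2: #(2,0)–#(2,1)= #(2,1)–#(2,2)= #(2,1)–+(3,1)≠ #(2,2)–+(2,3)≠ #(2,2)–+(3,2)≠ +(2,3)–#(2,4)≠ +(2,3)–#(3,3)≠ #(2,4)–#(2,5)= #(2,4)–#(3,4)= #(2,5)–#(3,5)=  → 5/10 unlike.
Row 3: +(3,1)–+(3,2)= +(3,2)–#(3,3)≠ #(3,3)–#(3,4)= #(3,4)–#(3,5)=  → 1/4 unlike.
Total adjacent occupied pairs: 21; unlike-type pairs: 8.
8/21 is already in lowest terms.

8/21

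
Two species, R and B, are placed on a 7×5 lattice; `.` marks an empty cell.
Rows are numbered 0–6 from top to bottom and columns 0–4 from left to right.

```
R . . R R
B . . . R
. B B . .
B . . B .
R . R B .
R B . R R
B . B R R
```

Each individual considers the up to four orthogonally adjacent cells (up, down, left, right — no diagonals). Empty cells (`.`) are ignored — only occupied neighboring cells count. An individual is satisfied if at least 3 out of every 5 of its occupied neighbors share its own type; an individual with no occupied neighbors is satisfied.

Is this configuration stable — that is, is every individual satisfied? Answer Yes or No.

No

(0,0)R 0/1 unhappy
(0,3)R 1/1 ok
(0,4)R 2/2 ok
(1,0)B 0/1 unhappy
(1,4)R 1/1 ok
(2,1)B 1/1 ok
(2,2)B 1/1 ok
(3,0)B 0/1 unhappy
(3,3)B 1/1 ok
(4,0)R 1/2 unhappy
(4,2)R 0/1 unhappy
(4,3)B 1/3 unhappy
(5,0)R 1/3 unhappy
(5,1)B 0/1 unhappy
(5,3)R 2/3 ok
(5,4)R 2/2 ok
(6,0)B 0/1 unhappy
(6,2)B 0/1 unhappy
(6,3)R 2/3 ok
(6,4)R 2/2 ok
For instance (0,0) has only 0/1 same-type neighbors, below 3/5.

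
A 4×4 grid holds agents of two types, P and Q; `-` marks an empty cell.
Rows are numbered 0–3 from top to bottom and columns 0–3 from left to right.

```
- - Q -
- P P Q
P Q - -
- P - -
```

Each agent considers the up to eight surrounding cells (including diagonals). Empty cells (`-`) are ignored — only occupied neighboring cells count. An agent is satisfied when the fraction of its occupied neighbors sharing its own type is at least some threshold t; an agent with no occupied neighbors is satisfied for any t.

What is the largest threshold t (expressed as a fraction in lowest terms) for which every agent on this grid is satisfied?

(0,2)Q 1/3
(1,1)P 2/4
(1,2)P 1/4
(1,3)Q 1/2
(2,0)P 2/3
(2,1)Q 0/4
(3,1)P 1/2
The smallest same-type fraction is 0/4 at (2,1), which reduces to 0/1. Any threshold above that leaves this agent unsatisfied.

0/1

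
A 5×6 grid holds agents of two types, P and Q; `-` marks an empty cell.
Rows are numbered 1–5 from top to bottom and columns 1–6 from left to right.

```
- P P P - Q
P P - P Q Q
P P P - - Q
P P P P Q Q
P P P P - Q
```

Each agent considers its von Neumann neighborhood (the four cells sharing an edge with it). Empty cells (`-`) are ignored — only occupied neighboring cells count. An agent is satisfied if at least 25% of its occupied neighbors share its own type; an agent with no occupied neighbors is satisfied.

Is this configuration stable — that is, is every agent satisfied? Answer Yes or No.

Yes

(1,2)P 2/2 ok
(1,3)P 2/2 ok
(1,4)P 2/2 ok
(1,6)Q 1/1 ok
(2,1)P 2/2 ok
(2,2)P 3/3 ok
(2,4)P 1/2 ok
(2,5)Q 1/2 ok
(2,6)Q 3/3 ok
(3,1)P 3/3 ok
(3,2)P 4/4 ok
(3,3)P 2/2 ok
(3,6)Q 2/2 ok
(4,1)P 3/3 ok
(4,2)P 4/4 ok
(4,3)P 4/4 ok
(4,4)P 2/3 ok
(4,5)Q 1/2 ok
(4,6)Q 3/3 ok
(5,1)P 2/2 ok
(5,2)P 3/3 ok
(5,3)P 3/3 ok
(5,4)P 2/2 ok
(5,6)Q 1/1 ok
All meet the threshold, so the configuration is stable.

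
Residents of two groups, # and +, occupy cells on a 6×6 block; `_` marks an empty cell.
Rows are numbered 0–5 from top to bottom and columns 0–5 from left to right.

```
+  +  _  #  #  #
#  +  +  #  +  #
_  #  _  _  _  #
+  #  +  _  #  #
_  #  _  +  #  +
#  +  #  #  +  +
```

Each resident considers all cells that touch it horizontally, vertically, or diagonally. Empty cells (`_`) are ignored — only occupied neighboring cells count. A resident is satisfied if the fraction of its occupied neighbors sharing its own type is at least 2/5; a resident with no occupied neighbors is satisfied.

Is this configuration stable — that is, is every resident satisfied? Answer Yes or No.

(0,0)+ 2/3 ✓
(0,1)+ 3/4 ✓
(0,3)# 2/4 ✓
(0,4)# 4/5 ✓
(0,5)# 2/3 ✓
(1,0)# 1/4 ✗
(1,1)+ 3/5 ✓
(1,2)+ 2/5 ✓
(1,3)# 2/4 ✓
(1,4)+ 0/6 ✗
(1,5)# 3/4 ✓
(2,1)# 2/6 ✗
(2,5)# 3/4 ✓
(3,0)+ 0/3 ✗
(3,1)# 2/4 ✓
(3,2)+ 1/4 ✗
(3,4)# 3/5 ✓
(3,5)# 3/4 ✓
(4,1)# 3/6 ✓
(4,3)+ 2/6 ✗
(4,4)# 3/7 ✓
(4,5)+ 2/5 ✓
(5,0)# 1/2 ✓
(5,1)+ 0/3 ✗
(5,2)# 2/4 ✓
(5,3)# 2/4 ✓
(5,4)+ 3/5 ✓
(5,5)+ 2/3 ✓
For instance (1,0) has only 1/4 same-type neighbors, below 2/5.

No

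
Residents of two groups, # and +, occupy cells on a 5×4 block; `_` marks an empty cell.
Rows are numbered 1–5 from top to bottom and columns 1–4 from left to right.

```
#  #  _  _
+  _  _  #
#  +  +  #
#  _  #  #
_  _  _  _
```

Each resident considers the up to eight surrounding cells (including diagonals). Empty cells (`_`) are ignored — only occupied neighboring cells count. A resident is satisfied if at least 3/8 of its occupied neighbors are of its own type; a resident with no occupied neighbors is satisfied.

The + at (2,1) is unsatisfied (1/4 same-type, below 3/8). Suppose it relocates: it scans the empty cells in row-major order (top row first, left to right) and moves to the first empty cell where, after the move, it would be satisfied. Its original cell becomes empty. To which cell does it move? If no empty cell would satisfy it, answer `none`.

(2,2)

Vacating (2,1). Empty cells in order:
  (1,3): 0/2 same-type → still unsatisfied.
  (1,4): 0/1 same-type → still unsatisfied.
  (2,2): 2/5 same-type → satisfied — stop here.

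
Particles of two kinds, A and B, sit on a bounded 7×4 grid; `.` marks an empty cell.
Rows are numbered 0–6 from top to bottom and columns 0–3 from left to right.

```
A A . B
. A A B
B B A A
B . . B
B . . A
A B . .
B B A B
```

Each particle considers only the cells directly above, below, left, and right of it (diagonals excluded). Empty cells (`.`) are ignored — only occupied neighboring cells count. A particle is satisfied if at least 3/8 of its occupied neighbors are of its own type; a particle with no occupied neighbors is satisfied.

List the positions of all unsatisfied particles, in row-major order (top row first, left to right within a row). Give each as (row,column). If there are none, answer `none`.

Row 0: (0,0)A 1/1 ✓ · (0,1)A 2/2 ✓ · (0,3)B 1/1 ✓
Row 1: (1,1)A 2/3 ✓ · (1,2)A 2/3 ✓ · (1,3)B 1/3 ✗
Row 2: (2,0)B 2/2 ✓ · (2,1)B 1/3 ✗ · (2,2)A 2/3 ✓ · (2,3)A 1/3 ✗
Row 3: (3,0)B 2/2 ✓ · (3,3)B 0/2 ✗
Row 4: (4,0)B 1/2 ✓ · (4,3)A 0/1 ✗
Row 5: (5,0)A 0/3 ✗ · (5,1)B 1/2 ✓
Row 6: (6,0)B 1/2 ✓ · (6,1)B 2/3 ✓ · (6,2)A 0/2 ✗ · (6,3)B 0/1 ✗

(1,3), (2,1), (2,3), (3,3), (4,3), (5,0), (6,2), (6,3)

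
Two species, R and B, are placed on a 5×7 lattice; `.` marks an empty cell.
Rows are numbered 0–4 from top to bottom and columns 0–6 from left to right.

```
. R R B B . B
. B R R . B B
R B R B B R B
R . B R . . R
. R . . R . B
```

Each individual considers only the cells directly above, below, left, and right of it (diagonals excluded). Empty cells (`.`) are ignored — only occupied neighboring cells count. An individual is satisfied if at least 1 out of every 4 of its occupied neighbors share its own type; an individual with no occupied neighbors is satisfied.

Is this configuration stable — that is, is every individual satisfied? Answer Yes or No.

Row 0: (0,1)R 1/2 ✓ · (0,2)R 2/3 ✓ · (0,3)B 1/3 ✓ · (0,4)B 1/1 ✓ · (0,6)B 1/1 ✓
Row 1: (1,1)B 1/3 ✓ · (1,2)R 3/4 ✓ · (1,3)R 1/3 ✓ · (1,5)B 1/2 ✓ · (1,6)B 3/3 ✓
Row 2: (2,0)R 1/2 ✓ · (2,1)B 1/3 ✓ · (2,2)R 1/4 ✓ · (2,3)B 1/4 ✓ · (2,4)B 1/2 ✓ · (2,5)R 0/3 ✗ · (2,6)B 1/3 ✓
Row 3: (3,0)R 1/1 ✓ · (3,2)B 0/2 ✗ · (3,3)R 0/2 ✗ · (3,6)R 0/2 ✗
Row 4: (4,1)R 0/0 ✓ · (4,4)R 0/0 ✓ · (4,6)B 0/1 ✗
For instance (2,5) has only 0/3 same-type neighbors, below 1/4.

No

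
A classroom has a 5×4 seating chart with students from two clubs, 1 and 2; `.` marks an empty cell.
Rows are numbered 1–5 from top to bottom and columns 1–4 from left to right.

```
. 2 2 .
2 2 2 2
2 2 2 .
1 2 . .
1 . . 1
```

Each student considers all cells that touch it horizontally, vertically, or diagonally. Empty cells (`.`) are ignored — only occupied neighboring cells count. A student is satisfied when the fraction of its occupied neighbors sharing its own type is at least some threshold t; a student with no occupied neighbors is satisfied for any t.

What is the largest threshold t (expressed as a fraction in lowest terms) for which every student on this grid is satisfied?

Row 1: (1,2)2 4/4 · (1,3)2 4/4
Row 2: (2,1)2 4/4 · (2,2)2 7/7 · (2,3)2 6/6 · (2,4)2 3/3
Row 3: (3,1)2 4/5 · (3,2)2 6/7 · (3,3)2 5/5
Row 4: (4,1)1 1/4 · (4,2)2 3/5
Row 5: (5,1)1 1/2 · (5,4)1 — no occupied neighbors
The smallest same-type fraction is 1/4 at (4,1), which reduces to 1/4. Any threshold above that leaves this student unsatisfied.

1/4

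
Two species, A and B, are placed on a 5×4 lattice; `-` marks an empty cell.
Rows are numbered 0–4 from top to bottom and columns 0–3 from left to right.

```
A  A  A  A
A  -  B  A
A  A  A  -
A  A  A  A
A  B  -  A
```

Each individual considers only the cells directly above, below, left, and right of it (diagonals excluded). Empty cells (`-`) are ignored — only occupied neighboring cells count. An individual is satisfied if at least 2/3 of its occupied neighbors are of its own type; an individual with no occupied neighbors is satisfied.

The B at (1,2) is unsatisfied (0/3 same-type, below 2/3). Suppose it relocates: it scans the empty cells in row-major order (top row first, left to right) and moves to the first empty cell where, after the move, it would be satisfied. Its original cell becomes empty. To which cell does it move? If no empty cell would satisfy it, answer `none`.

Vacating (1,2). Empty cells in order:
  (1,1): 0/3 same-type → still unsatisfied.
  (2,3): 0/3 same-type → still unsatisfied.
  (4,2): 1/3 same-type → still unsatisfied.

none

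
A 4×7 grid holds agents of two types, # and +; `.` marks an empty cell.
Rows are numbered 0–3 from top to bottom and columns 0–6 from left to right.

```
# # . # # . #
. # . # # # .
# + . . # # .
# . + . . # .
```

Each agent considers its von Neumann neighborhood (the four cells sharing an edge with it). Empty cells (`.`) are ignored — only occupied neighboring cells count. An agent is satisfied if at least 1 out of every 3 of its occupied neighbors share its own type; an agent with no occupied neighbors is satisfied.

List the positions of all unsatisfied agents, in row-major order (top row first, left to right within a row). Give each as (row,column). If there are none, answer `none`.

(2,1)

Row 0: (0,0)# 1/1 ok · (0,1)# 2/2 ok · (0,3)# 2/2 ok · (0,4)# 2/2 ok · (0,6)# 0/0 ok
Row 1: (1,1)# 1/2 ok · (1,3)# 2/2 ok · (1,4)# 4/4 ok · (1,5)# 2/2 ok
Row 2: (2,0)# 1/2 ok · (2,1)+ 0/2 unhappy · (2,4)# 2/2 ok · (2,5)# 3/3 ok
Row 3: (3,0)# 1/1 ok · (3,2)+ 0/0 ok · (3,5)# 1/1 ok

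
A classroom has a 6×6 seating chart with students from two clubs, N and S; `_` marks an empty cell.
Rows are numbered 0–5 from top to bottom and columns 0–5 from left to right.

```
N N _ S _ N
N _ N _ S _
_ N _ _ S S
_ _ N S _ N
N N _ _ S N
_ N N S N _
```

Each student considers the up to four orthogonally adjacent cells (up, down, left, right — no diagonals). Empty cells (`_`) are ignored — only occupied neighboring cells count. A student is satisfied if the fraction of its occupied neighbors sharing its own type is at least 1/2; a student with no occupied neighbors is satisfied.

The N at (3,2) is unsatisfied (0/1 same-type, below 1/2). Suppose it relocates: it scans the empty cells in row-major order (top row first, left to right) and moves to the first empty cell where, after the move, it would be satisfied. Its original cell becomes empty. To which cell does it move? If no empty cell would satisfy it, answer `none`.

Vacating (3,2). Empty cells in order:
  (0,2): 2/3 same-type → satisfied — stop here.

(0,2)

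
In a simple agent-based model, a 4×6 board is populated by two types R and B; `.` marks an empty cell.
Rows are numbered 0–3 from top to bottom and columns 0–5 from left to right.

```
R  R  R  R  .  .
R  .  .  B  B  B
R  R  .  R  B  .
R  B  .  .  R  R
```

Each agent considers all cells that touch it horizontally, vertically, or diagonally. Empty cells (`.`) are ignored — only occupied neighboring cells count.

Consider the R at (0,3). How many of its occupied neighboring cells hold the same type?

1

Occupied neighbors of (0,3): (0,2)=R, (1,3)=B, (1,4)=B.
Same type (R): 1 of 3.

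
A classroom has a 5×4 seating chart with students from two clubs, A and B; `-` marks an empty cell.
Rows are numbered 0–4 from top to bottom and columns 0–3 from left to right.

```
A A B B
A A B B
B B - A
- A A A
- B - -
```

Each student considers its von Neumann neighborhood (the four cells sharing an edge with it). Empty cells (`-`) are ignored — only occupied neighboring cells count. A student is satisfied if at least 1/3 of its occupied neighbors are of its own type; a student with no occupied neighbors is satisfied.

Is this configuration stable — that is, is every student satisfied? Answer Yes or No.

Row 0: (0,0)A 2/2 ok · (0,1)A 2/3 ok · (0,2)B 2/3 ok · (0,3)B 2/2 ok
Row 1: (1,0)A 2/3 ok · (1,1)A 2/4 ok · (1,2)B 2/3 ok · (1,3)B 2/3 ok
Row 2: (2,0)B 1/2 ok · (2,1)B 1/3 ok · (2,3)A 1/2 ok
Row 3: (3,1)A 1/3 ok · (3,2)A 2/2 ok · (3,3)A 2/2 ok
Row 4: (4,1)B 0/1 unhappy
For instance (4,1) has only 0/1 same-type neighbors, below 1/3.

No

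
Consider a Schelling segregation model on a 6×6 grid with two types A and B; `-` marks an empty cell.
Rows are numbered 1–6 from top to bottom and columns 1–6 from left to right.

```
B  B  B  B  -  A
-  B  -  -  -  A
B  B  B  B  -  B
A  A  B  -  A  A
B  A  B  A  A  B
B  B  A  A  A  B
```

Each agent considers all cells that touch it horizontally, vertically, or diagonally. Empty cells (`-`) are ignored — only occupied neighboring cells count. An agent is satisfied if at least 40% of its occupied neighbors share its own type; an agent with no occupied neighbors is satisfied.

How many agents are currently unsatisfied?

6

Row 1: (1,1)B 2/2 satisfied · (1,2)B 3/3 satisfied · (1,3)B 3/3 satisfied · (1,4)B 1/1 satisfied · (1,6)A 1/1 satisfied
Row 2: (2,2)B 6/6 satisfied · (2,6)A 1/2 satisfied
Row 3: (3,1)B 2/4 satisfied · (3,2)B 4/6 satisfied · (3,3)B 4/5 satisfied · (3,4)B 2/3 satisfied · (3,6)B 0/3 not
Row 4: (4,1)A 2/5 satisfied · (4,2)A 2/8 not · (4,3)B 4/7 satisfied · (4,5)A 3/6 satisfied · (4,6)A 2/4 satisfied
Row 5: (5,1)B 2/5 satisfied · (5,2)A 3/8 not · (5,3)B 2/7 not · (5,4)A 5/7 satisfied · (5,5)A 5/7 satisfied · (5,6)B 1/5 not
Row 6: (6,1)B 2/3 satisfied · (6,2)B 3/5 satisfied · (6,3)A 3/5 satisfied · (6,4)A 4/5 satisfied · (6,5)A 3/5 satisfied · (6,6)B 1/3 not
Unsatisfied: (3,6), (4,2), (5,2), (5,3), (5,6), (6,6) — 6 in total.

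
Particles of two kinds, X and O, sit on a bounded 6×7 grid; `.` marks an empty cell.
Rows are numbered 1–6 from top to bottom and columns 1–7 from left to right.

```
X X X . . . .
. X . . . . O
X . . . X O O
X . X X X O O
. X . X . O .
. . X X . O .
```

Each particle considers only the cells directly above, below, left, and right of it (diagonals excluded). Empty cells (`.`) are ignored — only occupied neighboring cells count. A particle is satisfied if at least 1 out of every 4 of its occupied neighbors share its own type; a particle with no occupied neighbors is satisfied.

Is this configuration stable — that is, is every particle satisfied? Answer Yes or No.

Yes

Row 1: (1,1)X 1/1 ✓ · (1,2)X 3/3 ✓ · (1,3)X 1/1 ✓
Row 2: (2,2)X 1/1 ✓ · (2,7)O 1/1 ✓
Row 3: (3,1)X 1/1 ✓ · (3,5)X 1/2 ✓ · (3,6)O 2/3 ✓ · (3,7)O 3/3 ✓
Row 4: (4,1)X 1/1 ✓ · (4,3)X 1/1 ✓ · (4,4)X 3/3 ✓ · (4,5)X 2/3 ✓ · (4,6)O 3/4 ✓ · (4,7)O 2/2 ✓
Row 5: (5,2)X 0/0 ✓ · (5,4)X 2/2 ✓ · (5,6)O 2/2 ✓
Row 6: (6,3)X 1/1 ✓ · (6,4)X 2/2 ✓ · (6,6)O 1/1 ✓
All meet the threshold, so the configuration is stable.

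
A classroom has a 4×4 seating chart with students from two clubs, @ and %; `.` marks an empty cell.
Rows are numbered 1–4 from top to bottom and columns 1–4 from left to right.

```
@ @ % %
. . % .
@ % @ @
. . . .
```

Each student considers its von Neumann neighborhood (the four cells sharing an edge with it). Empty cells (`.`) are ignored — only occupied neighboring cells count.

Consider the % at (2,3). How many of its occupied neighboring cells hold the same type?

1

Occupied neighbors of (2,3): (1,3)=%, (3,3)=@.
Same type (%): 1 of 2.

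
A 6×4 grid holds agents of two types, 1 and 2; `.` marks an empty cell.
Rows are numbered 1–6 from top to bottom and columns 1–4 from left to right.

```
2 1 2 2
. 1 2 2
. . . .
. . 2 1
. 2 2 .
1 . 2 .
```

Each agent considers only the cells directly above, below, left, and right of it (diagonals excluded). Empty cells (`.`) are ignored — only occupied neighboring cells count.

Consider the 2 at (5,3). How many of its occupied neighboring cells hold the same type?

Occupied neighbors of (5,3): (4,3)=2, (6,3)=2, (5,2)=2.
Same type (2): 3 of 3.

3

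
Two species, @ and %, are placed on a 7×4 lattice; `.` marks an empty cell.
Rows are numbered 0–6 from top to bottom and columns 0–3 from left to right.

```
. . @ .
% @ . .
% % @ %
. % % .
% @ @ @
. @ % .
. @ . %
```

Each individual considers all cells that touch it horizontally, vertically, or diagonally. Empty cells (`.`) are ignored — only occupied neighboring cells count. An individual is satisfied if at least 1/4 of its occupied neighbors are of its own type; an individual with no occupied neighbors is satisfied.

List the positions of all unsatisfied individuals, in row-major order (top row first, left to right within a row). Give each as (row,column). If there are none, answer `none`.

(2,2), (5,2)

(0,2)@ 1/1 satisfied
(1,0)% 2/3 satisfied
(1,1)@ 2/5 satisfied
(2,0)% 3/4 satisfied
(2,1)% 4/6 satisfied
(2,2)@ 1/5 not
(2,3)% 1/2 satisfied
(3,1)% 4/7 satisfied
(3,2)% 3/7 satisfied
(4,0)% 1/3 satisfied
(4,1)@ 2/6 satisfied
(4,2)@ 3/6 satisfied
(4,3)@ 1/3 satisfied
(5,1)@ 3/5 satisfied
(5,2)% 1/6 not
(6,1)@ 1/2 satisfied
(6,3)% 1/1 satisfied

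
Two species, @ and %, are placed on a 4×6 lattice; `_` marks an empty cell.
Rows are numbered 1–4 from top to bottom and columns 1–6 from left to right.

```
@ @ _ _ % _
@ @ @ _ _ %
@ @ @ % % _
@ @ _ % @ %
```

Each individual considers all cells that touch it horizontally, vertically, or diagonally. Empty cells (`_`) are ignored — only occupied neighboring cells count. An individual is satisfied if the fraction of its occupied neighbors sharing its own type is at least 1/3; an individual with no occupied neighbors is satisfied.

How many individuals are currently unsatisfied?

Row 1: (1,1)@ 3/3 satisfied · (1,2)@ 4/4 satisfied · (1,5)% 1/1 satisfied
Row 2: (2,1)@ 5/5 satisfied · (2,2)@ 7/7 satisfied · (2,3)@ 4/5 satisfied · (2,6)% 2/2 satisfied
Row 3: (3,1)@ 5/5 satisfied · (3,2)@ 7/7 satisfied · (3,3)@ 4/6 satisfied · (3,4)% 2/5 satisfied · (3,5)% 4/5 satisfied
Row 4: (4,1)@ 3/3 satisfied · (4,2)@ 4/4 satisfied · (4,4)% 2/4 satisfied · (4,5)@ 0/4 not · (4,6)% 1/2 satisfied
Unsatisfied: (4,5) — 1 in total.

1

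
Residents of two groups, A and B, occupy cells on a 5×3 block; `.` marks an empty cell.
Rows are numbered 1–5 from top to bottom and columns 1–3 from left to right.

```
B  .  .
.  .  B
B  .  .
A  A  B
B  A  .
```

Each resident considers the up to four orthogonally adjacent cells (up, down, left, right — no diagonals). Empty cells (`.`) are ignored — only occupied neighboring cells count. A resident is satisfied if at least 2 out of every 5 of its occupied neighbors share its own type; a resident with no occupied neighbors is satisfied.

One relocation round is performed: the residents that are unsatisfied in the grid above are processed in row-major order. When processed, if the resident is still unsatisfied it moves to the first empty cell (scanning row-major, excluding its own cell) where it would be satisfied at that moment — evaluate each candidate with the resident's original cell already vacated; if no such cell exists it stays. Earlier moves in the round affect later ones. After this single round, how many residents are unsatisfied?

Initially unsatisfied (in order): (3,1), (4,1), (4,3), (5,1).
  (3,1) → (1,2).
  (4,1): now satisfied by earlier moves; stays.
  (4,3) → (1,3).
  (5,1) → (2,1).
Resulting grid:
B B B
B . B
. . .
A A .
. A .
All satisfied now.

0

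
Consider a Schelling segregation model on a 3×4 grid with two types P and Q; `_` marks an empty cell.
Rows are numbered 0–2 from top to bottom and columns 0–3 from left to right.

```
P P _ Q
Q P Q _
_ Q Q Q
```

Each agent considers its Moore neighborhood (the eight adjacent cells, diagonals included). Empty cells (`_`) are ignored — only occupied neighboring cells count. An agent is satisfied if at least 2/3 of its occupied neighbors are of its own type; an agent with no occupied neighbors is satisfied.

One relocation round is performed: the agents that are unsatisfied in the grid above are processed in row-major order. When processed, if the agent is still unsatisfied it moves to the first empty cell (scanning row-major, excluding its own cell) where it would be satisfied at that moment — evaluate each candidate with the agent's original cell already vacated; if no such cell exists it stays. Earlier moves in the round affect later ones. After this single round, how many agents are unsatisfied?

Initially unsatisfied (in order): (0,1), (1,0), (1,1).
  (0,1): no empty cell satisfies it; stays.
  (1,0) → (1,3).
  (1,1) → (1,0).
Resulting grid:
P P _ Q
P _ Q Q
_ Q Q Q
All satisfied now.

0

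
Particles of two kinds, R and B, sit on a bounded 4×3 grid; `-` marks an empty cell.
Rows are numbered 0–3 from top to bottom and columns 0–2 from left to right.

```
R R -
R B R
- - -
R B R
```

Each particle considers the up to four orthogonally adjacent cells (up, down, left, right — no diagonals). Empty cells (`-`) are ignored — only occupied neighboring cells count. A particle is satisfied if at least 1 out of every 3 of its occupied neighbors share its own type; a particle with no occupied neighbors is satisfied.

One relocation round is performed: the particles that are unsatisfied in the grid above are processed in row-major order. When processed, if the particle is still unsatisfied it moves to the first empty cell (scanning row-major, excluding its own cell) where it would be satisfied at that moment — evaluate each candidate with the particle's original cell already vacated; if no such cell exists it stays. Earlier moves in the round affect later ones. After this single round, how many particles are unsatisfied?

0

Initially unsatisfied (in order): (1,1), (1,2), (3,0), (3,1), (3,2).
  (1,1) → (2,1).
  (1,2): now satisfied by earlier moves; stays.
  (3,0) → (0,2).
  (3,1): now satisfied by earlier moves; stays.
  (3,2) → (1,1).
Resulting grid:
R R R
R R R
- B -
- B -
All satisfied now.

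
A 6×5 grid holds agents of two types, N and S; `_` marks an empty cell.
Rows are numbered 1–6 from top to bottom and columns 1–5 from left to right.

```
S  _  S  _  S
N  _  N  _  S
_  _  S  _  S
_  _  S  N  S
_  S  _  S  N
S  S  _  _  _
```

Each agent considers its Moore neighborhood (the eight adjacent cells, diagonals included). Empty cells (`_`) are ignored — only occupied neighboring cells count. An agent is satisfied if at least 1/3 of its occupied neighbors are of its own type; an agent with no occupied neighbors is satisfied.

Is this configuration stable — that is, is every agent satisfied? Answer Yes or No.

No

(1,1)S 0/1 unhappy
(1,3)S 0/1 unhappy
(1,5)S 1/1 ok
(2,1)N 0/1 unhappy
(2,3)N 0/2 unhappy
(2,5)S 2/2 ok
(3,3)S 1/3 ok
(3,5)S 2/3 ok
(4,3)S 3/4 ok
(4,4)N 1/6 unhappy
(4,5)S 2/4 ok
(5,2)S 3/3 ok
(5,4)S 2/4 ok
(5,5)N 1/3 ok
(6,1)S 2/2 ok
(6,2)S 2/2 ok
For instance (1,1) has only 0/1 same-type neighbors, below 1/3.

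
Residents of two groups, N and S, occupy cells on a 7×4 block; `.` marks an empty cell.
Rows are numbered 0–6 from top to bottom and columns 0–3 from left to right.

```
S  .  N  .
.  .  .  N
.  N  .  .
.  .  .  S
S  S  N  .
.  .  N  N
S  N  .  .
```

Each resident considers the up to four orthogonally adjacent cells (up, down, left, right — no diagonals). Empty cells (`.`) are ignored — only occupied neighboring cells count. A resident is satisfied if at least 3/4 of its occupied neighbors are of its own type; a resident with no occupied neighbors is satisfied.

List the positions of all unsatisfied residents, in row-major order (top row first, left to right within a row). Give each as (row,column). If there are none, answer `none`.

(0,0)S 0/0 ok
(0,2)N 0/0 ok
(1,3)N 0/0 ok
(2,1)N 0/0 ok
(3,3)S 0/0 ok
(4,0)S 1/1 ok
(4,1)S 1/2 unhappy
(4,2)N 1/2 unhappy
(5,2)N 2/2 ok
(5,3)N 1/1 ok
(6,0)S 0/1 unhappy
(6,1)N 0/1 unhappy

(4,1), (4,2), (6,0), (6,1)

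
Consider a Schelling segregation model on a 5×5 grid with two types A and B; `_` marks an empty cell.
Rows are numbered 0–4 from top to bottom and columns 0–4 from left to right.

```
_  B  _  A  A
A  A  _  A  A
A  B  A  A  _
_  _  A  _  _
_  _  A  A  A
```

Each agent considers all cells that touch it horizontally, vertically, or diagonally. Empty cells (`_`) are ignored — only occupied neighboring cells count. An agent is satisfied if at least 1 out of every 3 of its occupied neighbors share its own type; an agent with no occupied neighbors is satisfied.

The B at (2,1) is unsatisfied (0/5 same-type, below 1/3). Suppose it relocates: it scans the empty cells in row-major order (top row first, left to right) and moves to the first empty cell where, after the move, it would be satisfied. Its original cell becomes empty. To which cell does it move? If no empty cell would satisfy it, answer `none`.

Vacating (2,1). Empty cells in order:
  (0,0): 1/3 same-type → satisfied — stop here.

(0,0)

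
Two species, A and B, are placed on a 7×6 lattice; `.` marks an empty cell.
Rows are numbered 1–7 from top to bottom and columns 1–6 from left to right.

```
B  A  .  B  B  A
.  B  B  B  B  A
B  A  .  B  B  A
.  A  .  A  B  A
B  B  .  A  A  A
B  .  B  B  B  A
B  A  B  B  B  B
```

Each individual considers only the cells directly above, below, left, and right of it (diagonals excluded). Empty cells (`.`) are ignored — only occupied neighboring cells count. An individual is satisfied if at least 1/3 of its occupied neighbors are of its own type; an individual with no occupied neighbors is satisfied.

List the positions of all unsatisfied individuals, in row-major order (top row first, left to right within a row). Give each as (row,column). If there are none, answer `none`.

Row 1: (1,1)B 0/1 not · (1,2)A 0/2 not · (1,4)B 2/2 satisfied · (1,5)B 2/3 satisfied · (1,6)A 1/2 satisfied
Row 2: (2,2)B 1/3 satisfied · (2,3)B 2/2 satisfied · (2,4)B 4/4 satisfied · (2,5)B 3/4 satisfied · (2,6)A 2/3 satisfied
Row 3: (3,1)B 0/1 not · (3,2)A 1/3 satisfied · (3,4)B 2/3 satisfied · (3,5)B 3/4 satisfied · (3,6)A 2/3 satisfied
Row 4: (4,2)A 1/2 satisfied · (4,4)A 1/3 satisfied · (4,5)B 1/4 not · (4,6)A 2/3 satisfied
Row 5: (5,1)B 2/2 satisfied · (5,2)B 1/2 satisfied · (5,4)A 2/3 satisfied · (5,5)A 2/4 satisfied · (5,6)A 3/3 satisfied
Row 6: (6,1)B 2/2 satisfied · (6,3)B 2/2 satisfied · (6,4)B 3/4 satisfied · (6,5)B 2/4 satisfied · (6,6)A 1/3 satisfied
Row 7: (7,1)B 1/2 satisfied · (7,2)A 0/2 not · (7,3)B 2/3 satisfied · (7,4)B 3/3 satisfied · (7,5)B 3/3 satisfied · (7,6)B 1/2 satisfied

(1,1), (1,2), (3,1), (4,5), (7,2)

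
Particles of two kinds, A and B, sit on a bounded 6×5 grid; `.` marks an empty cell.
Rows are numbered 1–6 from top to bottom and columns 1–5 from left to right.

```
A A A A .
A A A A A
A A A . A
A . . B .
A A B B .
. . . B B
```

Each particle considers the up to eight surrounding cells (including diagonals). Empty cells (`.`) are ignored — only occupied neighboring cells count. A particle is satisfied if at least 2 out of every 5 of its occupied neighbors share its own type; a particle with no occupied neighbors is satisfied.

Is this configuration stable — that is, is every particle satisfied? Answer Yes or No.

Yes

Row 1: (1,1)A 3/3 ok · (1,2)A 5/5 ok · (1,3)A 5/5 ok · (1,4)A 4/4 ok
Row 2: (2,1)A 5/5 ok · (2,2)A 8/8 ok · (2,3)A 7/7 ok · (2,4)A 6/6 ok · (2,5)A 3/3 ok
Row 3: (3,1)A 4/4 ok · (3,2)A 6/6 ok · (3,3)A 4/5 ok · (3,5)A 2/3 ok
Row 4: (4,1)A 4/4 ok · (4,4)B 2/4 ok
Row 5: (5,1)A 2/2 ok · (5,2)A 2/3 ok · (5,3)B 3/4 ok · (5,4)B 4/4 ok
Row 6: (6,4)B 3/3 ok · (6,5)B 2/2 ok
All meet the threshold, so the configuration is stable.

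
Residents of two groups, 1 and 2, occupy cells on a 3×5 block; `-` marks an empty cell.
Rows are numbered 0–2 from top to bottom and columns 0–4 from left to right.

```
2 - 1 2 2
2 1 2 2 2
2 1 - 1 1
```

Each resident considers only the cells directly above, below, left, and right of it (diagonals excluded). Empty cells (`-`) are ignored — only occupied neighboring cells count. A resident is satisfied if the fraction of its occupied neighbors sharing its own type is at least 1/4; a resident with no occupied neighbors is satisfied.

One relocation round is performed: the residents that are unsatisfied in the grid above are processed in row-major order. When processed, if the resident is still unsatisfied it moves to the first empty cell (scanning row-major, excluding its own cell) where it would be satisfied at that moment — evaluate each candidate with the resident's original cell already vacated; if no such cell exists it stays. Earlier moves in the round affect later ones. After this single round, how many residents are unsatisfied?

Initially unsatisfied (in order): (0,2).
  (0,2) → (0,1).
Resulting grid:
2 1 - 2 2
2 1 2 2 2
2 1 - 1 1
All satisfied now.

0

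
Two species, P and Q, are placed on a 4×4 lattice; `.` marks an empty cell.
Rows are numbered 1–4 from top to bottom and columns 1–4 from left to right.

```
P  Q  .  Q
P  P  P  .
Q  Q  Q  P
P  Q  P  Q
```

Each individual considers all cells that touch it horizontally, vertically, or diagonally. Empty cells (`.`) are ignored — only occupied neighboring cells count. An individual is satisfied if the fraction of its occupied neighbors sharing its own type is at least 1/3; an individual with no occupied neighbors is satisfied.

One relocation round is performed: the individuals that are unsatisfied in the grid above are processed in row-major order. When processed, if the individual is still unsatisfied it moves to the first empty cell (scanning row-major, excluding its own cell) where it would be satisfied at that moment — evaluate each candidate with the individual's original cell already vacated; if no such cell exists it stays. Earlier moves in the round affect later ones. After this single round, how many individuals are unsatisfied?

1

Initially unsatisfied (in order): (1,2), (1,4), (4,1), (4,3).
  (1,2) → (1,3).
  (1,4): now satisfied by earlier moves; stays.
  (4,1) → (1,2).
  (4,3) → (2,4).
Resulting grid:
P P Q Q
P P P P
Q Q Q P
. Q . Q
Unsatisfied now: (1,3).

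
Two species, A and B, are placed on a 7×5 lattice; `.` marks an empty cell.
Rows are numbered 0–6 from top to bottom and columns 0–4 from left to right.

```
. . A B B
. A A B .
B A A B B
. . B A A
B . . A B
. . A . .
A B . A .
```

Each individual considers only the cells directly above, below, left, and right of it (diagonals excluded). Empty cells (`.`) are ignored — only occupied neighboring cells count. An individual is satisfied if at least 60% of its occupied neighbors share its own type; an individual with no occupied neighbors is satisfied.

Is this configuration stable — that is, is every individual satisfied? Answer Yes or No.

No

Row 0: (0,2)A 1/2 unhappy · (0,3)B 2/3 ok · (0,4)B 1/1 ok
Row 1: (1,1)A 2/2 ok · (1,2)A 3/4 ok · (1,3)B 2/3 ok
Row 2: (2,0)B 0/1 unhappy · (2,1)A 2/3 ok · (2,2)A 2/4 unhappy · (2,3)B 2/4 unhappy · (2,4)B 1/2 unhappy
Row 3: (3,2)B 0/2 unhappy · (3,3)A 2/4 unhappy · (3,4)A 1/3 unhappy
Row 4: (4,0)B 0/0 ok · (4,3)A 1/2 unhappy · (4,4)B 0/2 unhappy
Row 5: (5,2)A 0/0 ok
Row 6: (6,0)A 0/1 unhappy · (6,1)B 0/1 unhappy · (6,3)A 0/0 ok
For instance (0,2) has only 1/2 same-type neighbors, below 3/5.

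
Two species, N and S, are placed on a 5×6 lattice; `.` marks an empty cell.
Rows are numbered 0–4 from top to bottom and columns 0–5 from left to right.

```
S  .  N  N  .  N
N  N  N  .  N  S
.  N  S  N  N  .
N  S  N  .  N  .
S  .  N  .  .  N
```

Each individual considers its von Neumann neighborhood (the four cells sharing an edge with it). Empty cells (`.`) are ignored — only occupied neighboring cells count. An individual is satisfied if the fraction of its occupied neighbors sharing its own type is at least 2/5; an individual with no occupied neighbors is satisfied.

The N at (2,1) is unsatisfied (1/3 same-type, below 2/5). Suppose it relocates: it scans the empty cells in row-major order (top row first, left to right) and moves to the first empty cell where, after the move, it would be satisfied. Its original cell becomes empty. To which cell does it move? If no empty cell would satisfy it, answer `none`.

(0,1)

Vacating (2,1). Empty cells in order:
  (0,1): 2/3 same-type → satisfied — stop here.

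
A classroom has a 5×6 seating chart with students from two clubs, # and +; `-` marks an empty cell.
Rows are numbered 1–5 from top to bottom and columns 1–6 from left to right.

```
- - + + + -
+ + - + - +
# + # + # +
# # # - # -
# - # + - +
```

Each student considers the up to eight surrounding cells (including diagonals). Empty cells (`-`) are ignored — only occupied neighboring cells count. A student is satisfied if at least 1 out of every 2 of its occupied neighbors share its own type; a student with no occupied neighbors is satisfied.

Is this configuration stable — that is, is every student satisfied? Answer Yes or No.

No

(1,3)+ 3/3 ok
(1,4)+ 3/3 ok
(1,5)+ 3/3 ok
(2,1)+ 2/3 ok
(2,2)+ 3/5 ok
(2,4)+ 4/6 ok
(2,6)+ 2/3 ok
(3,1)# 2/5 unhappy
(3,2)+ 2/7 unhappy
(3,3)# 2/6 unhappy
(3,4)+ 1/5 unhappy
(3,5)# 1/5 unhappy
(3,6)+ 1/3 unhappy
(4,1)# 3/4 ok
(4,2)# 6/7 ok
(4,3)# 3/6 ok
(4,5)# 1/5 unhappy
(5,1)# 2/2 ok
(5,3)# 2/3 ok
(5,4)+ 0/3 unhappy
(5,6)+ 0/1 unhappy
For instance (3,1) has only 2/5 same-type neighbors, below 1/2.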